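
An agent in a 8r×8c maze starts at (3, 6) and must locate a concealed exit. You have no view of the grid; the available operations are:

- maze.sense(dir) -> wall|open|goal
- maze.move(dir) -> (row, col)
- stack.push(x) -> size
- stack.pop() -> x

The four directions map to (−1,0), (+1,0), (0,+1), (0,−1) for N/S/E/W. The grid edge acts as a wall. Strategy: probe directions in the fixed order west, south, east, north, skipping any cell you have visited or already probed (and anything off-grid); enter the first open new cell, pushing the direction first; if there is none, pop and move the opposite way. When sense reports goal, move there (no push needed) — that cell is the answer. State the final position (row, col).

% 1. maze.sense(dir='west') : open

% 2. stack.push(x='west') : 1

% 3. maze.move(dir='west') : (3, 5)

% 4. maze.sense(dir='west') : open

% 5. stack.push(x='west') : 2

% 6. maze.move(dir='west') : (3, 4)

% 7. maze.sense(dir='west') : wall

% 8. maze.sense(dir='south') : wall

% 9. maze.sense(dir='north') : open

% 10. stack.push(x='north') : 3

% 11. maze.move(dir='north') : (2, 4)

% 12. maze.sense(dir='west') : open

% 13. stack.push(x='west') : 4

% 14. maze.move(dir='west') : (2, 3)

% 15. maze.sense(dir='west') : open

% 16. stack.push(x='west') : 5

% 17. maze.move(dir='west') : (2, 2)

% 18. maze.sense(dir='west') : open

% 19. stack.push(x='west') : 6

% 20. maze.move(dir='west') : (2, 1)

% 21. maze.sense(dir='west') : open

% 22. stack.push(x='west') : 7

% 23. maze.move(dir='west') : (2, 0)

% 24. maze.sense(dir='south') : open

% 25. stack.push(x='south') : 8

% 26. maze.move(dir='south') : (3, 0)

% 27. maze.sense(dir='south') : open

% 28. stack.push(x='south') : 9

% 29. maze.move(dir='south') : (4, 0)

% 30. maze.sense(dir='south') : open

% 31. stack.push(x='south') : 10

% 32. maze.move(dir='south') : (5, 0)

% 33. maze.sense(dir='south') : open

% 34. stack.push(x='south') : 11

% 35. maze.move(dir='south') : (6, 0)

% 36. maze.sense(dir='south') : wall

% 37. maze.sense(dir='east') : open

% 38. stack.push(x='east') : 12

% 39. maze.move(dir='east') : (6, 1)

% 40. maze.sense(dir='south') : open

% 41. stack.push(x='south') : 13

% 42. maze.move(dir='south') : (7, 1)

% 43. maze.sense(dir='east') : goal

% 44. maze.move(dir='east') : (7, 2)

Answer: (7, 2)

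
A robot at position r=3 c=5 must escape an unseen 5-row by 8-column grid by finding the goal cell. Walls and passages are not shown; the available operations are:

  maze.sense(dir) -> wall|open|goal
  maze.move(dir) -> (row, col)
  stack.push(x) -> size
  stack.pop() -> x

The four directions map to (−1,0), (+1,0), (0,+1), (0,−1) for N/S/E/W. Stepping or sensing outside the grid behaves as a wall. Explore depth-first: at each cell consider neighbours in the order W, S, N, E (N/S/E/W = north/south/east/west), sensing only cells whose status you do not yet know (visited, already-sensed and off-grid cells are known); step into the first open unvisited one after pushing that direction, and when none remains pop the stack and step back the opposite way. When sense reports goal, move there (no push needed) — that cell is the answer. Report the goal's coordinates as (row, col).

I try maze.sense(dir='west'), and get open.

Next I call stack.push(x='west'), : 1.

Then maze.move(dir='west'), which returns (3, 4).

Invoking maze.sense(dir='west'), — result: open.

Invoking stack.push(x='west'), : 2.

Using maze.move(dir='west'), — result: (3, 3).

Calling maze.sense(dir='west'), and see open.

I try stack.push(x='west'), which returns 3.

Calling maze.move(dir='west'), → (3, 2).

Then maze.sense(dir='west'), and observe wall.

Invoking maze.sense(dir='south'), yielding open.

I call stack.push(x='south'), which returns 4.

I invoke maze.move(dir='south'), giving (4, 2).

I try maze.sense(dir='west'), which returns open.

Calling stack.push(x='west'), yielding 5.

Calling maze.move(dir='west'), which returns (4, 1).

Using maze.sense(dir='west'), and see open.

Calling stack.push(x='west'), and see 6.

Calling maze.move(dir='west'), — result: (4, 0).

Next I call maze.sense(dir='north'), giving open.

I call stack.push(x='north'), → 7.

I invoke maze.move(dir='north'), giving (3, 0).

I use maze.sense(dir='north'), and observe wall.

Next I call stack.pop(), and get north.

I use maze.move(dir='south'), and get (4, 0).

Then stack.pop, → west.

I call maze.move(dir='east'), and see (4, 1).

I run stack.pop, yielding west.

Next I call maze.move(dir='east'), and see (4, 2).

I run maze.sense(dir='east'), → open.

I try stack.push(x='east'), and see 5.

Invoking maze.move(dir='east'), and observe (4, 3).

Next I call maze.sense(dir='east'), which returns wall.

Using stack.pop, giving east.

Then maze.move(dir='west'), : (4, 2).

Then stack.pop, and see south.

I invoke maze.move(dir='north'), — result: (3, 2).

Next I call maze.sense(dir='north'), and observe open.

Invoking stack.push(x='north'), — result: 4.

Using maze.move(dir='north'), and observe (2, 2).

I invoke maze.sense(dir='west'), yielding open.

I run stack.push(x='west'), → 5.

Then maze.move(dir='west'), giving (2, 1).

Using maze.sense(dir='north'), and see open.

I invoke stack.push(x='north'), : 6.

I invoke maze.move(dir='north'), yielding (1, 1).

Invoking maze.sense(dir='west'), — result: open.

Now I run stack.push(x='west'), which returns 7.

I invoke maze.move(dir='west'), : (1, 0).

Next I call maze.sense(dir='north'), and see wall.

I invoke stack.pop, and observe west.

I try maze.move(dir='east'), and observe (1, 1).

Using maze.sense(dir='north'), and get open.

I run stack.push(x='north'), giving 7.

Next I call maze.move(dir='north'), and get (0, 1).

I call maze.sense(dir='east'), which returns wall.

Invoking stack.pop, → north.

I try maze.move(dir='south'), which returns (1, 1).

Using maze.sense(dir='east'), and observe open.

Invoking stack.push(x='east'), and observe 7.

Now I run maze.move(dir='east'), — result: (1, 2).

Next I call maze.sense(dir='east'), which returns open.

I use stack.push(x='east'), giving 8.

Calling maze.move(dir='east'), giving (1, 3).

I invoke maze.sense(dir='south'), which returns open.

I run stack.push(x='south'), giving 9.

Calling maze.move(dir='south'), — result: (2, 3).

Invoking maze.sense(dir='east'), → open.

Invoking stack.push(x='east'), which returns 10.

I invoke maze.move(dir='east'), and see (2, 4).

Now I run maze.sense(dir='north'), and see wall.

Next I call maze.sense(dir='east'), which returns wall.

I run stack.pop(), and see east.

I invoke maze.move(dir='west'), : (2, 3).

Next I call stack.pop(), and see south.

Next I call maze.move(dir='north'), and get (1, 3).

I invoke maze.sense(dir='north'), and see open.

Calling stack.push(x='north'), yielding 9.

I try maze.move(dir='north'), and get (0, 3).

Then maze.sense(dir='east'), and get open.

Invoking stack.push(x='east'), and observe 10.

I try maze.move(dir='east'), and get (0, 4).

I call maze.sense(dir='east'), and observe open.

I try stack.push(x='east'), yielding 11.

I invoke maze.move(dir='east'), — result: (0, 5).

Using maze.sense(dir='south'), which returns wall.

Then maze.sense(dir='east'), and see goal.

Calling maze.move(dir='east'), and see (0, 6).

Answer: (0, 6)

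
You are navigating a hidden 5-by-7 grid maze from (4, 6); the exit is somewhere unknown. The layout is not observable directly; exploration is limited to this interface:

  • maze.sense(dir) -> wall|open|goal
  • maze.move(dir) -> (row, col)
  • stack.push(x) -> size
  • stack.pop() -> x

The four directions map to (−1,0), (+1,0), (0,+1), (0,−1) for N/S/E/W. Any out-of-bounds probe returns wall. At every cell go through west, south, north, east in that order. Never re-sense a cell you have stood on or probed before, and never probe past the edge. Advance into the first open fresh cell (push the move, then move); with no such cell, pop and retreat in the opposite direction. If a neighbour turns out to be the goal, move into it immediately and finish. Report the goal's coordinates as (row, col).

>> maze.sense(dir='west')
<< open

>> stack.push(x='west')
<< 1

>> maze.move(dir='west')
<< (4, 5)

>> maze.sense(dir='west')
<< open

>> stack.push(x='west')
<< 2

>> maze.move(dir='west')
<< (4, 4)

>> maze.sense(dir='west')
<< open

>> stack.push(x='west')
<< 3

>> maze.move(dir='west')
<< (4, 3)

>> maze.sense(dir='west')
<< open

>> stack.push(x='west')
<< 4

>> maze.move(dir='west')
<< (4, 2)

>> maze.sense(dir='west')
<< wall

>> maze.sense(dir='north')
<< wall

>> stack.pop()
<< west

>> maze.move(dir='east')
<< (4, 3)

>> maze.sense(dir='north')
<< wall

>> stack.pop()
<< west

>> maze.move(dir='east')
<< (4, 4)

>> maze.sense(dir='north')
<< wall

>> stack.pop()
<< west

>> maze.move(dir='east')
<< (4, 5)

>> maze.sense(dir='north')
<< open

>> stack.push(x='north')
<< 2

>> maze.move(dir='north')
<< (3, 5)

>> maze.sense(dir='north')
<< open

>> stack.push(x='north')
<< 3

>> maze.move(dir='north')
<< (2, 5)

>> maze.sense(dir='west')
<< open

>> stack.push(x='west')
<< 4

>> maze.move(dir='west')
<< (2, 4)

>> maze.sense(dir='west')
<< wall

>> maze.sense(dir='north')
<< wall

>> stack.pop()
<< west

>> maze.move(dir='east')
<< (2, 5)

>> maze.sense(dir='north')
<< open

>> stack.push(x='north')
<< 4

>> maze.move(dir='north')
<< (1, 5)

>> maze.sense(dir='north')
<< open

>> stack.push(x='north')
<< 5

>> maze.move(dir='north')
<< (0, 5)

>> maze.sense(dir='west')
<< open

>> stack.push(x='west')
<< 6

>> maze.move(dir='west')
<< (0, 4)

>> maze.sense(dir='west')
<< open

>> stack.push(x='west')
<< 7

>> maze.move(dir='west')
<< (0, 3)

>> maze.sense(dir='west')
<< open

>> stack.push(x='west')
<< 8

>> maze.move(dir='west')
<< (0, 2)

>> maze.sense(dir='west')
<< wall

>> maze.sense(dir='south')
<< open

>> stack.push(x='south')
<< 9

>> maze.move(dir='south')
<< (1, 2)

>> maze.sense(dir='west')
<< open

>> stack.push(x='west')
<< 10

>> maze.move(dir='west')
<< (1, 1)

>> maze.sense(dir='west')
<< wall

>> maze.sense(dir='south')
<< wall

>> stack.pop()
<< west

>> maze.move(dir='east')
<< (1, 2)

>> maze.sense(dir='south')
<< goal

>> maze.move(dir='south')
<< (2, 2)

Answer: (2, 2)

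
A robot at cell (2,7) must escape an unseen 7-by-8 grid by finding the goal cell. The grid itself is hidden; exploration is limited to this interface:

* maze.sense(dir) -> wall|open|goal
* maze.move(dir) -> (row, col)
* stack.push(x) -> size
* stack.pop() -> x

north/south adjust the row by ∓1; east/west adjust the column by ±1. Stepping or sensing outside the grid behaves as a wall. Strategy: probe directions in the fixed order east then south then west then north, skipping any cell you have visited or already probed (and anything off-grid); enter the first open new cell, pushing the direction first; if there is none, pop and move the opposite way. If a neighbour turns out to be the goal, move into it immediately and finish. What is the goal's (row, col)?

% maze.sense dir=south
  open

% stack.push x=south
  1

% maze.move dir=south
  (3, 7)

% maze.sense dir=south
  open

% stack.push x=south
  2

% maze.move dir=south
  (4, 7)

% maze.sense dir=south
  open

% stack.push x=south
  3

% maze.move dir=south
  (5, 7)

% maze.sense dir=south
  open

% stack.push x=south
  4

% maze.move dir=south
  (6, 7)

% maze.sense dir=west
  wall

% stack.pop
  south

% maze.move dir=north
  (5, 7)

% maze.sense dir=west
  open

% stack.push x=west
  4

% maze.move dir=west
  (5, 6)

% maze.sense dir=west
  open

% stack.push x=west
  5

% maze.move dir=west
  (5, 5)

% maze.sense dir=south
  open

% stack.push x=south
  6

% maze.move dir=south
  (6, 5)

% maze.sense dir=west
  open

% stack.push x=west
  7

% maze.move dir=west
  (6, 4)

% maze.sense dir=west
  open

% stack.push x=west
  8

% maze.move dir=west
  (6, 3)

% maze.sense dir=west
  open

% stack.push x=west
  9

% maze.move dir=west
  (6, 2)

% maze.sense dir=west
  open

% stack.push x=west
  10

% maze.move dir=west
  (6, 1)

% maze.sense dir=west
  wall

% maze.sense dir=north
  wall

% stack.pop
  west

% maze.move dir=east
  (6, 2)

% maze.sense dir=north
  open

% stack.push x=north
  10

% maze.move dir=north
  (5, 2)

% maze.sense dir=east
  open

% stack.push x=east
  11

% maze.move dir=east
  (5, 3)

% maze.sense dir=east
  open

% stack.push x=east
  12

% maze.move dir=east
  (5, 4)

% maze.sense dir=north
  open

% stack.push x=north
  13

% maze.move dir=north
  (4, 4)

% maze.sense dir=east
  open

% stack.push x=east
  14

% maze.move dir=east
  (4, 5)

% maze.sense dir=east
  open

% stack.push x=east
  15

% maze.move dir=east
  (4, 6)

% maze.sense dir=north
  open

% stack.push x=north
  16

% maze.move dir=north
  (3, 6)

% maze.sense dir=west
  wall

% maze.sense dir=north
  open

% stack.push x=north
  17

% maze.move dir=north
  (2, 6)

% maze.sense dir=west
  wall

% maze.sense dir=north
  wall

% stack.pop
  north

% maze.move dir=south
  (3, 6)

% stack.pop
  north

% maze.move dir=south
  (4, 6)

% stack.pop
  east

% maze.move dir=west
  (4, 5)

% stack.pop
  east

% maze.move dir=west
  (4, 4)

% maze.sense dir=west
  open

% stack.push x=west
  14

% maze.move dir=west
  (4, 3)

% maze.sense dir=west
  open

% stack.push x=west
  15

% maze.move dir=west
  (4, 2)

% maze.sense dir=west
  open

% stack.push x=west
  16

% maze.move dir=west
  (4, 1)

% maze.sense dir=west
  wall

% maze.sense dir=north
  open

% stack.push x=north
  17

% maze.move dir=north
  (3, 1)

% maze.sense dir=east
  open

% stack.push x=east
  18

% maze.move dir=east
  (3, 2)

% maze.sense dir=east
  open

% stack.push x=east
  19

% maze.move dir=east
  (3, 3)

% maze.sense dir=east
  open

% stack.push x=east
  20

% maze.move dir=east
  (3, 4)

% maze.sense dir=north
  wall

% stack.pop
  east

% maze.move dir=west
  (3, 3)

% maze.sense dir=north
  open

% stack.push x=north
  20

% maze.move dir=north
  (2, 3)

% maze.sense dir=west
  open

% stack.push x=west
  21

% maze.move dir=west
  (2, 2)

% maze.sense dir=west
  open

% stack.push x=west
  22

% maze.move dir=west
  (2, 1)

% maze.sense dir=west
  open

% stack.push x=west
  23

% maze.move dir=west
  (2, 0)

% maze.sense dir=south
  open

% stack.push x=south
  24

% maze.move dir=south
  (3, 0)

% stack.pop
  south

% maze.move dir=north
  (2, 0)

% maze.sense dir=north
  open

% stack.push x=north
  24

% maze.move dir=north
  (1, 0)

% maze.sense dir=east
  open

% stack.push x=east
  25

% maze.move dir=east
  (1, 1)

% maze.sense dir=east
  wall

% maze.sense dir=north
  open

% stack.push x=north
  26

% maze.move dir=north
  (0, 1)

% maze.sense dir=east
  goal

% maze.move dir=east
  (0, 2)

Answer: (0, 2)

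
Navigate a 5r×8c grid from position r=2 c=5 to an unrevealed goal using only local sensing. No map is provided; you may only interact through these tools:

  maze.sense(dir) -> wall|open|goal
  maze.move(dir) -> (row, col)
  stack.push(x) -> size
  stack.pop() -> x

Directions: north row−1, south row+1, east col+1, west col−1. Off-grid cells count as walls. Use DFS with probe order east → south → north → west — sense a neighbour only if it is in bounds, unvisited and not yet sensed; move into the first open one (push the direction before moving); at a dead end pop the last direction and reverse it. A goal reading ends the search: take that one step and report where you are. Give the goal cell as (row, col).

Invoking maze.sense using dir=east, and get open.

Now I run stack.push using x=east, → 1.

Invoking maze.move using dir=east, and observe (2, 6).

Using maze.sense using dir=east, and see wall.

Invoking maze.sense using dir=south, and see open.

I call stack.push using x=south, → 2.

Then maze.move using dir=south, and see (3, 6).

Using maze.sense using dir=east, and observe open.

I use stack.push using x=east, yielding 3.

Using maze.move using dir=east, and observe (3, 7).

Calling maze.sense using dir=south, which returns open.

I invoke stack.push using x=south, and observe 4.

I use maze.move using dir=south, and see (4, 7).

Using maze.sense using dir=west, yielding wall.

Then stack.pop(), and see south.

I try maze.move using dir=north, which returns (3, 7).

I invoke stack.pop(), yielding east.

Then maze.move using dir=west, and see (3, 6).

Using maze.sense using dir=west, and observe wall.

I invoke stack.pop, and observe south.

Then maze.move using dir=north, and see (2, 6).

I run maze.sense using dir=north, which returns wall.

Then stack.pop, which returns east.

I call maze.move using dir=west, and get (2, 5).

Now I run maze.sense using dir=north, and get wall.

Using maze.sense using dir=west, and get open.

Then stack.push using x=west, : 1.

Invoking maze.move using dir=west, yielding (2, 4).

I call maze.sense using dir=south, giving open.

I run stack.push using x=south, : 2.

Next I call maze.move using dir=south, — result: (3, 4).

I try maze.sense using dir=south, — result: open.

Using stack.push using x=south, : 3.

Next I call maze.move using dir=south, → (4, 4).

Using maze.sense using dir=east, and see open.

Invoking stack.push using x=east, : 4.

Next I call maze.move using dir=east, → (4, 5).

I run stack.pop(), which returns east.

I call maze.move using dir=west, which returns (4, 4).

Now I run maze.sense using dir=west, yielding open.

I use stack.push using x=west, which returns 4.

I use maze.move using dir=west, and observe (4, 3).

Invoking maze.sense using dir=north, which returns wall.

I call maze.sense using dir=west, → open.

Calling stack.push using x=west, which returns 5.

Then maze.move using dir=west, and get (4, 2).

Now I run maze.sense using dir=north, and get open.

Invoking stack.push using x=north, : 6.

I try maze.move using dir=north, which returns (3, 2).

Now I run maze.sense using dir=north, — result: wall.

I try maze.sense using dir=west, → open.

Then stack.push using x=west, yielding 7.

I run maze.move using dir=west, — result: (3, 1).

I try maze.sense using dir=south, → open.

I call stack.push using x=south, which returns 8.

Calling maze.move using dir=south, → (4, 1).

Calling maze.sense using dir=west, : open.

Then stack.push using x=west, and see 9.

Calling maze.move using dir=west, and get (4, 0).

Next I call maze.sense using dir=north, → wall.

Calling stack.pop(), yielding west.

Using maze.move using dir=east, → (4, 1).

Then stack.pop, : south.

Calling maze.move using dir=north, → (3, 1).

Invoking maze.sense using dir=north, which returns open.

Then stack.push using x=north, and observe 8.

Using maze.move using dir=north, : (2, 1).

I invoke maze.sense using dir=north, giving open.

I run stack.push using x=north, and see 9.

Calling maze.move using dir=north, and observe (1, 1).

Calling maze.sense using dir=east, giving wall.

Now I run maze.sense using dir=north, : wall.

Now I run maze.sense using dir=west, which returns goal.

I invoke maze.move using dir=west, yielding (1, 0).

Answer: (1, 0)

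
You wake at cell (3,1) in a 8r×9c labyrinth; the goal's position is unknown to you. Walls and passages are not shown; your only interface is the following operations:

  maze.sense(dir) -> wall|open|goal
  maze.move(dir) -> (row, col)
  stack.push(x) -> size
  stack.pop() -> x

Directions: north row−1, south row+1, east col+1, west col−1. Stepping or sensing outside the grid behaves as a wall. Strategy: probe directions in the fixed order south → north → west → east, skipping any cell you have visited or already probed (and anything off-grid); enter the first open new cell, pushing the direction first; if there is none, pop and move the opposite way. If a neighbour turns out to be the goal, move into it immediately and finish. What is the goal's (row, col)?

→ maze.sense(dir→south)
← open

→ stack.push(x→south)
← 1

→ maze.move(dir→south)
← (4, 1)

→ maze.sense(dir→south)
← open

→ stack.push(x→south)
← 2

→ maze.move(dir→south)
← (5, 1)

→ maze.sense(dir→south)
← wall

→ maze.sense(dir→west)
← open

→ stack.push(x→west)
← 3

→ maze.move(dir→west)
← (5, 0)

→ maze.sense(dir→south)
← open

→ stack.push(x→south)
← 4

→ maze.move(dir→south)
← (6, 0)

→ maze.sense(dir→south)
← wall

→ stack.pop()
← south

→ maze.move(dir→north)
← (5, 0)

→ maze.sense(dir→north)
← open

→ stack.push(x→north)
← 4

→ maze.move(dir→north)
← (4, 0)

→ maze.sense(dir→north)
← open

→ stack.push(x→north)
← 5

→ maze.move(dir→north)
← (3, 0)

→ maze.sense(dir→north)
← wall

→ stack.pop()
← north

→ maze.move(dir→south)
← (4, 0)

→ stack.pop()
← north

→ maze.move(dir→south)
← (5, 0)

→ stack.pop()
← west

→ maze.move(dir→east)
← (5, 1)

→ maze.sense(dir→east)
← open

→ stack.push(x→east)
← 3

→ maze.move(dir→east)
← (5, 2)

→ maze.sense(dir→south)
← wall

→ maze.sense(dir→north)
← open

→ stack.push(x→north)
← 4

→ maze.move(dir→north)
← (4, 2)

→ maze.sense(dir→north)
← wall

→ maze.sense(dir→east)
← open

→ stack.push(x→east)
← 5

→ maze.move(dir→east)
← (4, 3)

→ maze.sense(dir→south)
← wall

→ maze.sense(dir→north)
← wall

→ maze.sense(dir→east)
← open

→ stack.push(x→east)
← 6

→ maze.move(dir→east)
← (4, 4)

→ maze.sense(dir→south)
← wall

→ maze.sense(dir→north)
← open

→ stack.push(x→north)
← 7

→ maze.move(dir→north)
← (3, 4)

→ maze.sense(dir→north)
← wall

→ maze.sense(dir→east)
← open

→ stack.push(x→east)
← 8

→ maze.move(dir→east)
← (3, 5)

→ maze.sense(dir→south)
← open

→ stack.push(x→south)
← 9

→ maze.move(dir→south)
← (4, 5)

→ maze.sense(dir→south)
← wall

→ maze.sense(dir→east)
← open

→ stack.push(x→east)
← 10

→ maze.move(dir→east)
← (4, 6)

→ maze.sense(dir→south)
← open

→ stack.push(x→south)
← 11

→ maze.move(dir→south)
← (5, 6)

→ maze.sense(dir→south)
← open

→ stack.push(x→south)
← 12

→ maze.move(dir→south)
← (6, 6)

→ maze.sense(dir→south)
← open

→ stack.push(x→south)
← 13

→ maze.move(dir→south)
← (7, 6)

→ maze.sense(dir→west)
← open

→ stack.push(x→west)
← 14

→ maze.move(dir→west)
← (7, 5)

→ maze.sense(dir→north)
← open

→ stack.push(x→north)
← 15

→ maze.move(dir→north)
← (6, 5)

→ maze.sense(dir→west)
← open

→ stack.push(x→west)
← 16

→ maze.move(dir→west)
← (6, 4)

→ maze.sense(dir→south)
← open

→ stack.push(x→south)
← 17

→ maze.move(dir→south)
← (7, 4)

→ maze.sense(dir→west)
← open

→ stack.push(x→west)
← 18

→ maze.move(dir→west)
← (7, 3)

→ maze.sense(dir→north)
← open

→ stack.push(x→north)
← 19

→ maze.move(dir→north)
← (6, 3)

→ stack.pop()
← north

→ maze.move(dir→south)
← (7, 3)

→ maze.sense(dir→west)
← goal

→ maze.move(dir→west)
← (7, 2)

Answer: (7, 2)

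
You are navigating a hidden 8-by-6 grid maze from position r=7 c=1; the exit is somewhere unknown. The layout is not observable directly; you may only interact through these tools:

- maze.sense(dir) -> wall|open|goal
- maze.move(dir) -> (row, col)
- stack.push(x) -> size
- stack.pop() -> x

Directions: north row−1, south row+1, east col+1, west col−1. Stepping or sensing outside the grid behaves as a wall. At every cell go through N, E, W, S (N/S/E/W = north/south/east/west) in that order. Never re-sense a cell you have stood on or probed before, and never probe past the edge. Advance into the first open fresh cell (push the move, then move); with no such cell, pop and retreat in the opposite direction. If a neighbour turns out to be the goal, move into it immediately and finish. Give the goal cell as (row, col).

# 1. maze.sense(dir: north) -> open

# 2. stack.push(x: north) -> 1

# 3. maze.move(dir: north) -> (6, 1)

# 4. maze.sense(dir: north) -> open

# 5. stack.push(x: north) -> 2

# 6. maze.move(dir: north) -> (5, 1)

# 7. maze.sense(dir: north) -> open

# 8. stack.push(x: north) -> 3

# 9. maze.move(dir: north) -> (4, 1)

# 10. maze.sense(dir: north) -> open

# 11. stack.push(x: north) -> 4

# 12. maze.move(dir: north) -> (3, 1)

# 13. maze.sense(dir: north) -> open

# 14. stack.push(x: north) -> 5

# 15. maze.move(dir: north) -> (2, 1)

# 16. maze.sense(dir: north) -> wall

# 17. maze.sense(dir: east) -> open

# 18. stack.push(x: east) -> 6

# 19. maze.move(dir: east) -> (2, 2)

# 20. maze.sense(dir: north) -> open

# 21. stack.push(x: north) -> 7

# 22. maze.move(dir: north) -> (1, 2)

# 23. maze.sense(dir: north) -> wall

# 24. maze.sense(dir: east) -> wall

# 25. stack.pop() -> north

# 26. maze.move(dir: south) -> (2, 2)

# 27. maze.sense(dir: east) -> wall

# 28. maze.sense(dir: south) -> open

# 29. stack.push(x: south) -> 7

# 30. maze.move(dir: south) -> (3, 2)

# 31. maze.sense(dir: east) -> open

# 32. stack.push(x: east) -> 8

# 33. maze.move(dir: east) -> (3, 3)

# 34. maze.sense(dir: east) -> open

# 35. stack.push(x: east) -> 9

# 36. maze.move(dir: east) -> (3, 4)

# 37. maze.sense(dir: north) -> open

# 38. stack.push(x: north) -> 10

# 39. maze.move(dir: north) -> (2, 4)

# 40. maze.sense(dir: north) -> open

# 41. stack.push(x: north) -> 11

# 42. maze.move(dir: north) -> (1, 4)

# 43. maze.sense(dir: north) -> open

# 44. stack.push(x: north) -> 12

# 45. maze.move(dir: north) -> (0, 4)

# 46. maze.sense(dir: east) -> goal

# 47. maze.move(dir: east) -> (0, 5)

Answer: (0, 5)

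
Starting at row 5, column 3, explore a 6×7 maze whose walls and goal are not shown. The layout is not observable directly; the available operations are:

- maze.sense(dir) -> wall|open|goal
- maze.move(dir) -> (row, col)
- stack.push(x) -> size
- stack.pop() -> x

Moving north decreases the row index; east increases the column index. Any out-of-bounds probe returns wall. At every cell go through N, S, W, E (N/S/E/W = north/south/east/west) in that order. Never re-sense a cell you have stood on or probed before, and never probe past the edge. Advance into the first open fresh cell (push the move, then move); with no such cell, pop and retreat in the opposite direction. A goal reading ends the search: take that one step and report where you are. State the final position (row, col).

% 1. sense(dir→north) : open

% 2. push(x→north) : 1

% 3. move(dir→north) : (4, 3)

% 4. sense(dir→north) : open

% 5. push(x→north) : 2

% 6. move(dir→north) : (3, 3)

% 7. sense(dir→north) : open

% 8. push(x→north) : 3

% 9. move(dir→north) : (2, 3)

% 10. sense(dir→north) : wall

% 11. sense(dir→west) : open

% 12. push(x→west) : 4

% 13. move(dir→west) : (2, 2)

% 14. sense(dir→north) : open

% 15. push(x→north) : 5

% 16. move(dir→north) : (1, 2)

% 17. sense(dir→north) : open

% 18. push(x→north) : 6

% 19. move(dir→north) : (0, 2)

% 20. sense(dir→west) : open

% 21. push(x→west) : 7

% 22. move(dir→west) : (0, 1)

% 23. sense(dir→south) : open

% 24. push(x→south) : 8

% 25. move(dir→south) : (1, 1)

% 26. sense(dir→south) : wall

% 27. sense(dir→west) : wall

% 28. pop() : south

% 29. move(dir→north) : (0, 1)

% 30. sense(dir→west) : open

% 31. push(x→west) : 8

% 32. move(dir→west) : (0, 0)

% 33. pop() : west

% 34. move(dir→east) : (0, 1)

% 35. pop() : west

% 36. move(dir→east) : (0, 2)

% 37. sense(dir→east) : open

% 38. push(x→east) : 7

% 39. move(dir→east) : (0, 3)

% 40. sense(dir→east) : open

% 41. push(x→east) : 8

% 42. move(dir→east) : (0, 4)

% 43. sense(dir→south) : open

% 44. push(x→south) : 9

% 45. move(dir→south) : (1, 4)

% 46. sense(dir→south) : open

% 47. push(x→south) : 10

% 48. move(dir→south) : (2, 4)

% 49. sense(dir→south) : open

% 50. push(x→south) : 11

% 51. move(dir→south) : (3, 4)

% 52. sense(dir→south) : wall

% 53. sense(dir→east) : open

% 54. push(x→east) : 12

% 55. move(dir→east) : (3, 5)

% 56. sense(dir→north) : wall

% 57. sense(dir→south) : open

% 58. push(x→south) : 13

% 59. move(dir→south) : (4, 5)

% 60. sense(dir→south) : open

% 61. push(x→south) : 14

% 62. move(dir→south) : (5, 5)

% 63. sense(dir→west) : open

% 64. push(x→west) : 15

% 65. move(dir→west) : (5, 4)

% 66. pop() : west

% 67. move(dir→east) : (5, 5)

% 68. sense(dir→east) : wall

% 69. pop() : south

% 70. move(dir→north) : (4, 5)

% 71. sense(dir→east) : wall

% 72. pop() : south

% 73. move(dir→north) : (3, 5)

% 74. sense(dir→east) : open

% 75. push(x→east) : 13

% 76. move(dir→east) : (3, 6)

% 77. sense(dir→north) : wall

% 78. pop() : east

% 79. move(dir→west) : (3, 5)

% 80. pop() : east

% 81. move(dir→west) : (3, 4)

% 82. pop() : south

% 83. move(dir→north) : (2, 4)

% 84. pop() : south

% 85. move(dir→north) : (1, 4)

% 86. sense(dir→east) : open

% 87. push(x→east) : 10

% 88. move(dir→east) : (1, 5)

% 89. sense(dir→north) : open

% 90. push(x→north) : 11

% 91. move(dir→north) : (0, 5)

% 92. sense(dir→east) : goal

% 93. move(dir→east) : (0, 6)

Answer: (0, 6)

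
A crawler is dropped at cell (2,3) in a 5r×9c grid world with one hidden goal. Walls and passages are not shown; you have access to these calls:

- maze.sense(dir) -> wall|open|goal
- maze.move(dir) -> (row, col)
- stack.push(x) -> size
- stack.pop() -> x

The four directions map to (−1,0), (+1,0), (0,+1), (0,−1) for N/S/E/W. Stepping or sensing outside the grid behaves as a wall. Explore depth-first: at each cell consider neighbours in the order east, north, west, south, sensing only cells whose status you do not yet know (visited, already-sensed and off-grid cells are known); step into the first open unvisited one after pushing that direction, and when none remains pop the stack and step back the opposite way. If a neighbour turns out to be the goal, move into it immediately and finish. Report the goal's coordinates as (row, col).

// 1. maze.sense(dir: east) == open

// 2. stack.push(x: east) == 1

// 3. maze.move(dir: east) == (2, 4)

// 4. maze.sense(dir: east) == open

// 5. stack.push(x: east) == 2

// 6. maze.move(dir: east) == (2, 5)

// 7. maze.sense(dir: east) == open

// 8. stack.push(x: east) == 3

// 9. maze.move(dir: east) == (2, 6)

// 10. maze.sense(dir: east) == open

// 11. stack.push(x: east) == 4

// 12. maze.move(dir: east) == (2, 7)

// 13. maze.sense(dir: east) == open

// 14. stack.push(x: east) == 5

// 15. maze.move(dir: east) == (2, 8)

// 16. maze.sense(dir: north) == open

// 17. stack.push(x: north) == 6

// 18. maze.move(dir: north) == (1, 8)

// 19. maze.sense(dir: north) == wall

// 20. maze.sense(dir: west) == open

// 21. stack.push(x: west) == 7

// 22. maze.move(dir: west) == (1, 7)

// 23. maze.sense(dir: north) == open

// 24. stack.push(x: north) == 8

// 25. maze.move(dir: north) == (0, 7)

// 26. maze.sense(dir: west) == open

// 27. stack.push(x: west) == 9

// 28. maze.move(dir: west) == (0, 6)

// 29. maze.sense(dir: west) == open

// 30. stack.push(x: west) == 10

// 31. maze.move(dir: west) == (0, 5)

// 32. maze.sense(dir: west) == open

// 33. stack.push(x: west) == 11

// 34. maze.move(dir: west) == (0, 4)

// 35. maze.sense(dir: west) == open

// 36. stack.push(x: west) == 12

// 37. maze.move(dir: west) == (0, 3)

// 38. maze.sense(dir: west) == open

// 39. stack.push(x: west) == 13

// 40. maze.move(dir: west) == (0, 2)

// 41. maze.sense(dir: west) == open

// 42. stack.push(x: west) == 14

// 43. maze.move(dir: west) == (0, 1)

// 44. maze.sense(dir: west) == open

// 45. stack.push(x: west) == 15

// 46. maze.move(dir: west) == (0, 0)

// 47. maze.sense(dir: south) == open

// 48. stack.push(x: south) == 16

// 49. maze.move(dir: south) == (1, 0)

// 50. maze.sense(dir: east) == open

// 51. stack.push(x: east) == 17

// 52. maze.move(dir: east) == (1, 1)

// 53. maze.sense(dir: east) == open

// 54. stack.push(x: east) == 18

// 55. maze.move(dir: east) == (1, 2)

// 56. maze.sense(dir: east) == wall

// 57. maze.sense(dir: south) == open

// 58. stack.push(x: south) == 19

// 59. maze.move(dir: south) == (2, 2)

// 60. maze.sense(dir: west) == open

// 61. stack.push(x: west) == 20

// 62. maze.move(dir: west) == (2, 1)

// 63. maze.sense(dir: west) == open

// 64. stack.push(x: west) == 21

// 65. maze.move(dir: west) == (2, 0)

// 66. maze.sense(dir: south) == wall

// 67. stack.pop() == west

// 68. maze.move(dir: east) == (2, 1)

// 69. maze.sense(dir: south) == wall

// 70. stack.pop() == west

// 71. maze.move(dir: east) == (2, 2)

// 72. maze.sense(dir: south) == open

// 73. stack.push(x: south) == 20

// 74. maze.move(dir: south) == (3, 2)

// 75. maze.sense(dir: east) == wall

// 76. maze.sense(dir: south) == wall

// 77. stack.pop() == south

// 78. maze.move(dir: north) == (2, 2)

// 79. stack.pop() == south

// 80. maze.move(dir: north) == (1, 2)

// 81. stack.pop() == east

// 82. maze.move(dir: west) == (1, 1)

// 83. stack.pop() == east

// 84. maze.move(dir: west) == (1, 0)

// 85. stack.pop() == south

// 86. maze.move(dir: north) == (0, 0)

// 87. stack.pop() == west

// 88. maze.move(dir: east) == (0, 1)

// 89. stack.pop() == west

// 90. maze.move(dir: east) == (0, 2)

// 91. stack.pop() == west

// 92. maze.move(dir: east) == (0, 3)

// 93. stack.pop() == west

// 94. maze.move(dir: east) == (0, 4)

// 95. maze.sense(dir: south) == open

// 96. stack.push(x: south) == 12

// 97. maze.move(dir: south) == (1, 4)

// 98. maze.sense(dir: east) == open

// 99. stack.push(x: east) == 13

// 100. maze.move(dir: east) == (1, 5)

// 101. maze.sense(dir: east) == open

// 102. stack.push(x: east) == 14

// 103. maze.move(dir: east) == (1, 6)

// 104. stack.pop() == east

// 105. maze.move(dir: west) == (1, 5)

// 106. stack.pop() == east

// 107. maze.move(dir: west) == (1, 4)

// 108. stack.pop() == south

// 109. maze.move(dir: north) == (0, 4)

// 110. stack.pop() == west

// 111. maze.move(dir: east) == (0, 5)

// 112. stack.pop() == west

// 113. maze.move(dir: east) == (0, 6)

// 114. stack.pop() == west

// 115. maze.move(dir: east) == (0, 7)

// 116. stack.pop() == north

// 117. maze.move(dir: south) == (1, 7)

// 118. stack.pop() == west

// 119. maze.move(dir: east) == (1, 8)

// 120. stack.pop() == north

// 121. maze.move(dir: south) == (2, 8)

// 122. maze.sense(dir: south) == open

// 123. stack.push(x: south) == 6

// 124. maze.move(dir: south) == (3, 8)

// 125. maze.sense(dir: west) == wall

// 126. maze.sense(dir: south) == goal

// 127. maze.move(dir: south) == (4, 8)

Answer: (4, 8)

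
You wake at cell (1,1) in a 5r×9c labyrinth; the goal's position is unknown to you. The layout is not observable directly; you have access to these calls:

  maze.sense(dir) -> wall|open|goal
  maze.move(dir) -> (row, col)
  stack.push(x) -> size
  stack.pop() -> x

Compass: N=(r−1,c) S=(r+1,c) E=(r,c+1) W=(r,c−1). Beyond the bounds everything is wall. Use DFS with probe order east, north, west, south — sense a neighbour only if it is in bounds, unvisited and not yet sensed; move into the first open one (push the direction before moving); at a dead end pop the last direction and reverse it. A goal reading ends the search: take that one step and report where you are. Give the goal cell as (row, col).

Step: maze.sense[dir=east]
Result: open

Step: stack.push[x=east]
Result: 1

Step: maze.move[dir=east]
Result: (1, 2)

Step: maze.sense[dir=east]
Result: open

Step: stack.push[x=east]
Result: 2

Step: maze.move[dir=east]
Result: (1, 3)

Step: maze.sense[dir=east]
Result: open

Step: stack.push[x=east]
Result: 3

Step: maze.move[dir=east]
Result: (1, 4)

Step: maze.sense[dir=east]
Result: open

Step: stack.push[x=east]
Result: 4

Step: maze.move[dir=east]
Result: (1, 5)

Step: maze.sense[dir=east]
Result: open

Step: stack.push[x=east]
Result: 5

Step: maze.move[dir=east]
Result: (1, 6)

Step: maze.sense[dir=east]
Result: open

Step: stack.push[x=east]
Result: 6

Step: maze.move[dir=east]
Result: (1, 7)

Step: maze.sense[dir=east]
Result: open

Step: stack.push[x=east]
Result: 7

Step: maze.move[dir=east]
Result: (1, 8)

Step: maze.sense[dir=north]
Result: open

Step: stack.push[x=north]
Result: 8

Step: maze.move[dir=north]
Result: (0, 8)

Step: maze.sense[dir=west]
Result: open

Step: stack.push[x=west]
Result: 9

Step: maze.move[dir=west]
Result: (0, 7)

Step: maze.sense[dir=west]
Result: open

Step: stack.push[x=west]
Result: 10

Step: maze.move[dir=west]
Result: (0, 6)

Step: maze.sense[dir=west]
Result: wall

Step: stack.pop[]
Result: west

Step: maze.move[dir=east]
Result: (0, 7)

Step: stack.pop[]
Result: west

Step: maze.move[dir=east]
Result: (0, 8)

Step: stack.pop[]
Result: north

Step: maze.move[dir=south]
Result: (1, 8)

Step: maze.sense[dir=south]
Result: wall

Step: stack.pop[]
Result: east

Step: maze.move[dir=west]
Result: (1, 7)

Step: maze.sense[dir=south]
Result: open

Step: stack.push[x=south]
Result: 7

Step: maze.move[dir=south]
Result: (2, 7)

Step: maze.sense[dir=west]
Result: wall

Step: maze.sense[dir=south]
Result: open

Step: stack.push[x=south]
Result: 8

Step: maze.move[dir=south]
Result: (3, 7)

Step: maze.sense[dir=east]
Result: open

Step: stack.push[x=east]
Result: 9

Step: maze.move[dir=east]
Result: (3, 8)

Step: maze.sense[dir=south]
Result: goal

Step: maze.move[dir=south]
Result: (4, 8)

Answer: (4, 8)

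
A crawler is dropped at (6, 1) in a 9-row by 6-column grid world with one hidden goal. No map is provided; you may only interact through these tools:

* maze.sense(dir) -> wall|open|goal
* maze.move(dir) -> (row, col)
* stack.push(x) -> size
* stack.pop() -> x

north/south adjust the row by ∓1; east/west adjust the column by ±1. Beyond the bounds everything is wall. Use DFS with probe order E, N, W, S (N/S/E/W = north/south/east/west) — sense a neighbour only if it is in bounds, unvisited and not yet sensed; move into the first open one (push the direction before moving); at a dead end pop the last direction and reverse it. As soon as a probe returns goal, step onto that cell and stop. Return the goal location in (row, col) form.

I run maze.sense with dir: east, yielding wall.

Next I call maze.sense with dir: north, and get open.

I use stack.push with x: north, and observe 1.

I run maze.move with dir: north, and see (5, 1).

I run maze.sense with dir: east, and observe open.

Next I call stack.push with x: east, yielding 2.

I run maze.move with dir: east, yielding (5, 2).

Using maze.sense with dir: east, : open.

Next I call stack.push with x: east, giving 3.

Then maze.move with dir: east, and get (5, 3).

I invoke maze.sense with dir: east, → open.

I use stack.push with x: east, giving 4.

Now I run maze.move with dir: east, and observe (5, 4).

I use maze.sense with dir: east, : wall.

I try maze.sense with dir: north, yielding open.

Then stack.push with x: north, : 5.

I call maze.move with dir: north, giving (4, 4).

I invoke maze.sense with dir: east, and get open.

Invoking stack.push with x: east, and observe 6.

I use maze.move with dir: east, giving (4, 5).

I call maze.sense with dir: north, — result: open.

I invoke stack.push with x: north, and see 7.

Calling maze.move with dir: north, and see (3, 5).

I run maze.sense with dir: north, — result: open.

Next I call stack.push with x: north, which returns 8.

Using maze.move with dir: north, → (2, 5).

I use maze.sense with dir: north, and get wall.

Using maze.sense with dir: west, giving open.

Next I call stack.push with x: west, and observe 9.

Now I run maze.move with dir: west, which returns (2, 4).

Using maze.sense with dir: north, which returns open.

Using stack.push with x: north, and get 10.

Then maze.move with dir: north, giving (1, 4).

I invoke maze.sense with dir: north, and get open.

Calling stack.push with x: north, : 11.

Next I call maze.move with dir: north, — result: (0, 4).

Now I run maze.sense with dir: east, and see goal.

Now I run maze.move with dir: east, which returns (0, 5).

Answer: (0, 5)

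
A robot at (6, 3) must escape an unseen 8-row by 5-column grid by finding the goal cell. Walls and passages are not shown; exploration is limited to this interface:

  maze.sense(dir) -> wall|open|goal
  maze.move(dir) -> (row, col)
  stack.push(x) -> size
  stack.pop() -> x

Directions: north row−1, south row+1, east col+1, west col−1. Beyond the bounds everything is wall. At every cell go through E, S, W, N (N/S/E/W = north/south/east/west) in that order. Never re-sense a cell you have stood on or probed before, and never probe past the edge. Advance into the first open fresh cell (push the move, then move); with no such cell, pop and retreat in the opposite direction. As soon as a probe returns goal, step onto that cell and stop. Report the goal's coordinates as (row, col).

! 1. maze.sense(dir='east') -> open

! 2. stack.push(x='east') -> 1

! 3. maze.move(dir='east') -> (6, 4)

! 4. maze.sense(dir='south') -> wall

! 5. maze.sense(dir='north') -> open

! 6. stack.push(x='north') -> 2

! 7. maze.move(dir='north') -> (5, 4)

! 8. maze.sense(dir='west') -> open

! 9. stack.push(x='west') -> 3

! 10. maze.move(dir='west') -> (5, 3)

! 11. maze.sense(dir='west') -> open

! 12. stack.push(x='west') -> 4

! 13. maze.move(dir='west') -> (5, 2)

! 14. maze.sense(dir='south') -> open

! 15. stack.push(x='south') -> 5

! 16. maze.move(dir='south') -> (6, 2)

! 17. maze.sense(dir='south') -> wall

! 18. maze.sense(dir='west') -> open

! 19. stack.push(x='west') -> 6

! 20. maze.move(dir='west') -> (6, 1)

! 21. maze.sense(dir='south') -> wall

! 22. maze.sense(dir='west') -> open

! 23. stack.push(x='west') -> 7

! 24. maze.move(dir='west') -> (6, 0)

! 25. maze.sense(dir='south') -> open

! 26. stack.push(x='south') -> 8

! 27. maze.move(dir='south') -> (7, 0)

! 28. stack.pop() -> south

! 29. maze.move(dir='north') -> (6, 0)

! 30. maze.sense(dir='north') -> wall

! 31. stack.pop() -> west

! 32. maze.move(dir='east') -> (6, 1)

! 33. maze.sense(dir='north') -> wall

! 34. stack.pop() -> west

! 35. maze.move(dir='east') -> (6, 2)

! 36. stack.pop() -> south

! 37. maze.move(dir='north') -> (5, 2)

! 38. maze.sense(dir='north') -> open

! 39. stack.push(x='north') -> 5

! 40. maze.move(dir='north') -> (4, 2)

! 41. maze.sense(dir='east') -> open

! 42. stack.push(x='east') -> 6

! 43. maze.move(dir='east') -> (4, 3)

! 44. maze.sense(dir='east') -> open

! 45. stack.push(x='east') -> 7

! 46. maze.move(dir='east') -> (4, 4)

! 47. maze.sense(dir='north') -> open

! 48. stack.push(x='north') -> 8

! 49. maze.move(dir='north') -> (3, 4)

! 50. maze.sense(dir='west') -> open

! 51. stack.push(x='west') -> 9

! 52. maze.move(dir='west') -> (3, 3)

! 53. maze.sense(dir='west') -> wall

! 54. maze.sense(dir='north') -> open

! 55. stack.push(x='north') -> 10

! 56. maze.move(dir='north') -> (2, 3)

! 57. maze.sense(dir='east') -> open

! 58. stack.push(x='east') -> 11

! 59. maze.move(dir='east') -> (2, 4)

! 60. maze.sense(dir='north') -> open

! 61. stack.push(x='north') -> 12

! 62. maze.move(dir='north') -> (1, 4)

! 63. maze.sense(dir='west') -> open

! 64. stack.push(x='west') -> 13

! 65. maze.move(dir='west') -> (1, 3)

! 66. maze.sense(dir='west') -> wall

! 67. maze.sense(dir='north') -> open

! 68. stack.push(x='north') -> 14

! 69. maze.move(dir='north') -> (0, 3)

! 70. maze.sense(dir='east') -> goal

! 71. maze.move(dir='east') -> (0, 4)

Answer: (0, 4)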